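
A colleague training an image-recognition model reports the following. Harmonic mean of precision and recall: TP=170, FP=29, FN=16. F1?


Precision = 170/199 = 0.8543
Recall = 170/186 = 0.914
F1 = 2·P·R/(P+R) = 2·TP/(2·TP+FP+FN) = 340/(340+29+16) = 340/385 = 0.8831

0.8831


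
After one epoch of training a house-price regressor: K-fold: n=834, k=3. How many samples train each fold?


Fold size = 834/3 = 278
Training per fold = 834 - 278 = 556

556


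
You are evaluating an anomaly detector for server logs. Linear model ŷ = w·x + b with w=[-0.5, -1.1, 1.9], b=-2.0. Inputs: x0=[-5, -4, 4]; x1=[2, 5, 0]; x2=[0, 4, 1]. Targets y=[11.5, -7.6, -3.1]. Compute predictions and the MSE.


ŷ0 = (-0.5)·(-5) + (-1.1)·(-4) + (1.9)·(4) - 2.0 = 12.5
ŷ1 = (-0.5)·(2) + (-1.1)·(5) + (1.9)·(0) - 2.0 = -8.5
ŷ2 = (-0.5)·(0) + (-1.1)·(4) + (1.9)·(1) - 2.0 = -4.5
errors² = [1.0, 0.81, 1.96]
MSE = 3.7700/3 = 1.2567

1.2567


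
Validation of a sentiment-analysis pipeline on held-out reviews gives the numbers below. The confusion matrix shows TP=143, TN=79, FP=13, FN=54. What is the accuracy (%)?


Accuracy = (TP+TN)/(TP+TN+FP+FN)
= (143+79)/(289)
= 222/289 = 76.82%

76.82%


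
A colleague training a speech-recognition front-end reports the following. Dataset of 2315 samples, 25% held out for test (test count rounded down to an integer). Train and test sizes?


Test = ⌊2315·25/100⌋ = 578
Train = 2315 - 578 = 1737

Train: 1737, Test: 578


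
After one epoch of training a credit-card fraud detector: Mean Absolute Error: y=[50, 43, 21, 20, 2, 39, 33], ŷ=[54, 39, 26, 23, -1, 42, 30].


Absolute errors: |50-54|=4, |43-39|=4, |21-26|=5, |20-23|=3, |2+ 1|=3, |39-42|=3, |33-30|=3
Sum = 25
MAE = 25/7 = 25/7

25/7


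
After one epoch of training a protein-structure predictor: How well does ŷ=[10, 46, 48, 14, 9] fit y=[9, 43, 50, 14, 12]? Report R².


ȳ = 25.6
SS_res = Σ(y-ŷ)² = 23
SS_tot = Σ(y-ȳ)² = 1493.2
R² = 1 - SS_res/SS_tot = 1 - 0.0154 = 0.9846

0.9846


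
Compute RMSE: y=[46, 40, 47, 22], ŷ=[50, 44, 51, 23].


MSE = 49/4 = 12.25
RMSE = √(49/4) = 3.5

3.5


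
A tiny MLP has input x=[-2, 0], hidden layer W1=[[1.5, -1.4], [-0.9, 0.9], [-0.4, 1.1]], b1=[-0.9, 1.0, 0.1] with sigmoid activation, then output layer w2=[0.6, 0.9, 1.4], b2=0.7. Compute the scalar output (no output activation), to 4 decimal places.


z1[0] = (1.5)·(-2) + (-1.4)·(0) - 0.9 = -3.9
z1[1] = (-0.9)·(-2) + (0.9)·(0) + 1.0 = 2.8
z1[2] = (-0.4)·(-2) + (1.1)·(0) + 0.1 = 0.9
h = sigmoid(z1) = [0.0198, 0.9427, 0.7109]
output = (0.6)·(0.0198) + (0.9)·(0.9427) + (1.4)·(0.7109) + 0.7 = 2.5556

2.5556


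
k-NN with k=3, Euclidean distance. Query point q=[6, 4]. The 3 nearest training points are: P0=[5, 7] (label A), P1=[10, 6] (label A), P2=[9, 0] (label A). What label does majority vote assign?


d(q,P0) = 3.1623  (label A)
d(q,P1) = 4.4721  (label A)
d(q,P2) = 5.0  (label A)
Votes: A=3, B=0
Majority → A

A


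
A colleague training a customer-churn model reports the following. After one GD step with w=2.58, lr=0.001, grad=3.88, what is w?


w_new = w - α·∇
= 2.58 - 0.001·3.88
= 2.58 - 0.00388
= 2.57612

2.57612


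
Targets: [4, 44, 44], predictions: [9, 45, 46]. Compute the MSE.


Squared errors: (4-9)²=25, (44-45)²=1, (44-46)²=4
Sum = 30
MSE = 30/3 = 10

10


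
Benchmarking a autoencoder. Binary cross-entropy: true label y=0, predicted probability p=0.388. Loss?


BCE = -[y·ln(p) + (1-y)·ln(1-p)]
= -0 - 1·ln(1-0.388)
= -ln(0.612) = 0.491

0.491


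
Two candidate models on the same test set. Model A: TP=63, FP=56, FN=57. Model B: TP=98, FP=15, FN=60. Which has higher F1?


Model A: P=63/119=0.5294, R=63/120=0.525, F1=2PR/(P+R)=2TP/(2TP+FP+FN)=126/239=0.5272
Model B: P=98/113=0.8673, R=98/158=0.6203, F1=2PR/(P+R)=2TP/(2TP+FP+FN)=196/271=0.7232
0.5272 < 0.7232 → Model B

Model B


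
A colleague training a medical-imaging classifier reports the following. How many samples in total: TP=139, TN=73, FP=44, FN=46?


Total = TP + TN + FP + FN
= 139 + 73 + 44 + 46
= 302
(Predicted positive: 183, predicted negative: 119)

302


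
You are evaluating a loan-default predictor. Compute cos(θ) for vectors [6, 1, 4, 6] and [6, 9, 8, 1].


A·B = 6·6 + 1·9 + 4·8 + 6·1 = 83
‖A‖ = √89 = 9.434, ‖B‖ = √182 = 13.4907
cos = 83/(√89·√182) = 83/√16198 = 0.6521

0.6521


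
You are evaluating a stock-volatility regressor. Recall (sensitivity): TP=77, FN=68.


Recall = TP/(TP+FN)
= 77/(77+68)
= 77/145 = 53.1%

53.1%


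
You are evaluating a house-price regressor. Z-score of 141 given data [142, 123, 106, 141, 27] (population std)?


μ = 107.8, σ = 42.5084
z = (141 - 107.8)/42.5084 = 0.781

0.781


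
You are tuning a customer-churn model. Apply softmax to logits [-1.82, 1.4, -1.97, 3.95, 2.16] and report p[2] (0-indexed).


Exponentials: e^-1.82=0.162, e^1.4=4.0552, e^-1.97=0.1395, e^3.95=51.9354, e^2.16=8.6711
Sum = 64.9632
Softmax = [0.0025, 0.0624, 0.0021, 0.7995, 0.1335]
p[2] = 0.1395/64.9632 = 0.0021

0.0021


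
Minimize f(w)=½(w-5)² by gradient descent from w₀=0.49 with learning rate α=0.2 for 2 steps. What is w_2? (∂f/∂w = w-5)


step 1: grad = 0.49-5 = -4.51; w = 0.49 - 0.2·(-4.51) = 1.392
step 2: grad = 1.392-5 = -3.608; w = 1.392 - 0.2·(-3.608) = 2.1136

2.1136


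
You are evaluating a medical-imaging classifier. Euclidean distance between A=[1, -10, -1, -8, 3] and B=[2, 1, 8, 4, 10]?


d = √((1-2)² + (-10-1)² + (-1-8)² + (-8-4)² + (3-10)²)
  = √(1 + 121 + 81 + 144 + 49)
  = √396 = 19.8997

19.8997


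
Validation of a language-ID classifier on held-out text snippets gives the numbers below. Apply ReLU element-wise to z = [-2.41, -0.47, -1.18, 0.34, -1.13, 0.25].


ReLU(-2.41) = max(0, -2.41) = 0.0
ReLU(-0.47) = max(0, -0.47) = 0.0
ReLU(-1.18) = max(0, -1.18) = 0.0
ReLU(0.34) = max(0, 0.34) = 0.34
ReLU(-1.13) = max(0, -1.13) = 0.0
ReLU(0.25) = max(0, 0.25) = 0.25
result = [0.0, 0.0, 0.0, 0.34, 0.0, 0.25]

[0.0, 0.0, 0.0, 0.34, 0.0, 0.25]


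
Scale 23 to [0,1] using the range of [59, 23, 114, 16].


min=16, max=114
(23-16)/(114-16) = 7/98 = 0.0714

0.0714


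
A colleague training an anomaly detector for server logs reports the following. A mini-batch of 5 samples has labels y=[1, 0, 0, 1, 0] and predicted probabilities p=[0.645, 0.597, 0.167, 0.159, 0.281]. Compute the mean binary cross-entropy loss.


L[0] = -ln(0.645) = 0.4385
L[1] = -ln(1-0.597) = -ln(0.403) = 0.9088
L[2] = -ln(1-0.167) = -ln(0.833) = 0.1827
L[3] = -ln(0.159) = 1.8389
L[4] = -ln(1-0.281) = -ln(0.719) = 0.3299
mean = (0.4385 + 0.9088 + 0.1827 + 1.8389 + 0.3299)/5 = 0.7398

0.7398


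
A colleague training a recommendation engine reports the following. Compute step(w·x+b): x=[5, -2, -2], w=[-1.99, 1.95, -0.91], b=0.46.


z = (5)·(-1.99) + (-2)·(1.95) + (-2)·(-0.91) + 0.46
  = -11.57
step(z) = 0 (z<0)

0


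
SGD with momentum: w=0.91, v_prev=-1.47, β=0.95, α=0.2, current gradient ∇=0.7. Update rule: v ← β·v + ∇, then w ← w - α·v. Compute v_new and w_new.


v_new = 0.95·-1.47 + 0.7 = -1.3965 + 0.7 = -0.6965
w_new = 0.91 - 0.2·-0.6965 = 0.91 + 0.1393 = 1.0493

v_new=-0.6965, w_new=1.0493


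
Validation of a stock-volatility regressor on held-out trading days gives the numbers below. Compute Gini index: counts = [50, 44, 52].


Probabilities: [50/146, 44/146, 52/146] ≈ [0.3425, 0.3014, 0.3562]
Σpᵢ² = (2500 + 1936 + 2704)/146² = 7140/21316
Gini = 1 - Σpᵢ² = 1 - 7140/21316 = 0.665

0.665


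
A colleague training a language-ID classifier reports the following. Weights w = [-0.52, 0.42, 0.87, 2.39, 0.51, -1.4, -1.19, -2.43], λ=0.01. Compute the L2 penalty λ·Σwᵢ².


‖w‖₂² = (-0.52)² + (0.42)² + (0.87)² + (2.39)² + (0.51)² + (-1.4)² + (-1.19)² + (-2.43)²
     = 0.2704 + 0.1764 + 0.7569 + 5.7121 + 0.2601 + 1.96 + 1.4161 + 5.9049
     = 16.4569
λ·‖w‖₂² = 0.01·16.4569 = 0.164569

0.164569


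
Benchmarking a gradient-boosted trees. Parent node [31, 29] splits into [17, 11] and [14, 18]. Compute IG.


Parent = [31, 29], H_parent = 0.9992
H_left = 0.9666 (n=28), H_right = 0.9887 (n=32)
H_children = (28/60)·0.9666 + (32/60)·0.9887 = 0.9784
IG = 0.9992 - 0.9784 = 0.0208

0.0208


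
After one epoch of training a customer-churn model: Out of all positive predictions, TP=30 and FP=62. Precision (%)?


Precision = TP/(TP+FP)
= 30/(30+62)
= 30/92 = 32.61%

32.61%


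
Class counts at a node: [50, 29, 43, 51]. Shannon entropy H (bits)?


Probabilities: [50/173, 29/173, 43/173, 51/173] ≈ [0.289, 0.1676, 0.2486, 0.2948]
H = -((50/173)·log₂(50/173) + (29/173)·log₂(29/173) + (43/173)·log₂(43/173) + (51/173)·log₂(51/173))
  = 1.9682 bits

1.9682 bits


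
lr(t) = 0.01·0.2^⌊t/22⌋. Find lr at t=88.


n_drops = ⌊88/22⌋ = 4
lr = 0.01·0.2^4 = 0.01·0.0016 = 0.000016

0.000016


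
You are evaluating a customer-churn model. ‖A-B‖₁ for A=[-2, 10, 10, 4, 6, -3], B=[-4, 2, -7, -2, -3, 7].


d = |-2+ 4| + |10-2| + |10+ 7| + |4+ 2| + |6+ 3| + |-3-7|
  = 2 + 8 + 17 + 6 + 9 + 10
  = 52

52


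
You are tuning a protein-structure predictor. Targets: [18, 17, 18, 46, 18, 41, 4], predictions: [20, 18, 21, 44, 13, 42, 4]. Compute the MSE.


Squared errors: (18-20)²=4, (17-18)²=1, (18-21)²=9, (46-44)²=4, (18-13)²=25, (41-42)²=1, (4-4)²=0
Sum = 44
MSE = 44/7 = 44/7

44/7


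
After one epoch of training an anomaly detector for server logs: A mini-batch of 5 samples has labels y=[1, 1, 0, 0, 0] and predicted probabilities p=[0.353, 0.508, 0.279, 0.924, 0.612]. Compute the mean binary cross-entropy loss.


L[0] = -ln(0.353) = 1.0413
L[1] = -ln(0.508) = 0.6773
L[2] = -ln(1-0.279) = -ln(0.721) = 0.3271
L[3] = -ln(1-0.924) = -ln(0.076) = 2.577
L[4] = -ln(1-0.612) = -ln(0.388) = 0.9467
mean = (1.0413 + 0.6773 + 0.3271 + 2.577 + 0.9467)/5 = 1.1139

1.1139


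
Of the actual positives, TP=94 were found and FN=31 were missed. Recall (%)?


Recall = TP/(TP+FN)
= 94/(94+31)
= 94/125 = 75.2%

75.2%


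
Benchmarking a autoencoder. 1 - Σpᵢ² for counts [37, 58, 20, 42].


Probabilities: [37/157, 58/157, 20/157, 42/157] ≈ [0.2357, 0.3694, 0.1274, 0.2675]
Σpᵢ² = (1369 + 3364 + 400 + 1764)/157² = 6897/24649
Gini = 1 - Σpᵢ² = 1 - 6897/24649 = 0.7202

0.7202


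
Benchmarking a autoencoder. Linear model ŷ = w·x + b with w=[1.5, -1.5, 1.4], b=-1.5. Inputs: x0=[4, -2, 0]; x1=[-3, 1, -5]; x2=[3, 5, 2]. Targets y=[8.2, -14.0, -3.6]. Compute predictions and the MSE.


ŷ0 = (1.5)·(4) + (-1.5)·(-2) + (1.4)·(0) - 1.5 = 7.5
ŷ1 = (1.5)·(-3) + (-1.5)·(1) + (1.4)·(-5) - 1.5 = -14.5
ŷ2 = (1.5)·(3) + (-1.5)·(5) + (1.4)·(2) - 1.5 = -1.7
errors² = [0.49, 0.25, 3.61]
MSE = 4.3500/3 = 1.45

1.45


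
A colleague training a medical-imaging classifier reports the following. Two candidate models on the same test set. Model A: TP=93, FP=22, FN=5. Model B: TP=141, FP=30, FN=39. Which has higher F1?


Model A: P=93/115=0.8087, R=93/98=0.949, F1=2PR/(P+R)=2TP/(2TP+FP+FN)=186/213=0.8732
Model B: P=141/171=0.8246, R=141/180=0.7833, F1=2PR/(P+R)=2TP/(2TP+FP+FN)=282/351=0.8034
0.8732 > 0.8034 → Model A

Model A


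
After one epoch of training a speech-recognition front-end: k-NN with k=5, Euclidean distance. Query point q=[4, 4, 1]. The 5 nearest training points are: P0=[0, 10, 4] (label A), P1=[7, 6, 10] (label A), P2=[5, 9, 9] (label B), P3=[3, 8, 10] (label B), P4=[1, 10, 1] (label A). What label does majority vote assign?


d(q,P0) = 7.8102  (label A)
d(q,P1) = 9.6954  (label A)
d(q,P2) = 9.4868  (label B)
d(q,P3) = 9.8995  (label B)
d(q,P4) = 6.7082  (label A)
Votes: A=3, B=2
Majority → A

A


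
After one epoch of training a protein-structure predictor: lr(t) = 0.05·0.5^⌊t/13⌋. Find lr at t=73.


n_drops = ⌊73/13⌋ = 5
lr = 0.05·0.5^5 = 0.05·0.03125 = 0.0015625

0.0015625


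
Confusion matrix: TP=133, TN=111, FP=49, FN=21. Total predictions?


Total = TP + TN + FP + FN
= 133 + 111 + 49 + 21
= 314
(Predicted positive: 182, predicted negative: 132)

314


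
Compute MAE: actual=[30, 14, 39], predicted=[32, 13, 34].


Absolute errors: |30-32|=2, |14-13|=1, |39-34|=5
Sum = 8
MAE = 8/3 = 8/3

8/3


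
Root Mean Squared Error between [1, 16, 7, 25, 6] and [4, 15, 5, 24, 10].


MSE = 31/5 = 6.2
RMSE = √(31/5) = 2.49

2.49


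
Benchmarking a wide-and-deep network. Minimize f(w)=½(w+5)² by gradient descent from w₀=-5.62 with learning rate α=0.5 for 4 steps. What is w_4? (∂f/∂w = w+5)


step 1: grad = -5.62+5 = -0.62; w = -5.62 - 0.5·(-0.62) = -5.31
step 2: grad = -5.31+5 = -0.31; w = -5.31 - 0.5·(-0.31) = -5.155
step 3: grad = -5.155+5 = -0.155; w = -5.155 - 0.5·(-0.155) = -5.0775
step 4: grad = -5.0775+5 = -0.0775; w = -5.0775 - 0.5·(-0.0775) = -5.03875

-5.03875


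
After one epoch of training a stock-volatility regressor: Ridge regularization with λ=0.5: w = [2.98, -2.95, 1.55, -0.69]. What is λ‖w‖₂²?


‖w‖₂² = (2.98)² + (-2.95)² + (1.55)² + (-0.69)²
     = 8.8804 + 8.7025 + 2.4025 + 0.4761
     = 20.4615
λ·‖w‖₂² = 0.5·20.4615 = 10.23075

10.23075


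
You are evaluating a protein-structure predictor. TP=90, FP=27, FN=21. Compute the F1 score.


Precision = 90/117 = 0.7692
Recall = 90/111 = 0.8108
F1 = 2·P·R/(P+R) = 2·TP/(2·TP+FP+FN) = 180/(180+27+21) = 180/228 = 0.7895

0.7895


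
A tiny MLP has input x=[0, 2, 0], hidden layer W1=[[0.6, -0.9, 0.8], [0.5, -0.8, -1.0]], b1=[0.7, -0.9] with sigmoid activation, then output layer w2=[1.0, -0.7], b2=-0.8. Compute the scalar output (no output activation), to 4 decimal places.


z1[0] = (0.6)·(0) + (-0.9)·(2) + (0.8)·(0) + 0.7 = -1.1
z1[1] = (0.5)·(0) + (-0.8)·(2) + (-1.0)·(0) - 0.9 = -2.5
h = sigmoid(z1) = [0.2497, 0.0759]
output = (1.0)·(0.2497) + (-0.7)·(0.0759) - 0.8 = -0.6034

-0.6034


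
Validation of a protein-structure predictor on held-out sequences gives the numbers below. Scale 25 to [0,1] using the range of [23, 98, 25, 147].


min=23, max=147
(25-23)/(147-23) = 2/124 = 0.0161

0.0161


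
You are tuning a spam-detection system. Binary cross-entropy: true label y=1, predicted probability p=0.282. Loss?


BCE = -[y·ln(p) + (1-y)·ln(1-p)]
= -1·ln(0.282) - 0
= -ln(0.282) = 1.2658

1.2658


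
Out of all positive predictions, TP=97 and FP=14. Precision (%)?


Precision = TP/(TP+FP)
= 97/(97+14)
= 97/111 = 87.39%

87.39%


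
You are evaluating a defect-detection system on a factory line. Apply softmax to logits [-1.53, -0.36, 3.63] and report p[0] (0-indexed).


Exponentials: e^-1.53=0.2165, e^-0.36=0.6977, e^3.63=37.7128
Sum = 38.627
Softmax = [0.0056, 0.0181, 0.9763]
p[0] = 0.2165/38.627 = 0.0056

0.0056


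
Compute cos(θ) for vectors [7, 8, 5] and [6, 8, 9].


A·B = 7·6 + 8·8 + 5·9 = 151
‖A‖ = √138 = 11.7473, ‖B‖ = √181 = 13.4536
cos = 151/(√138·√181) = 151/√24978 = 0.9554

0.9554


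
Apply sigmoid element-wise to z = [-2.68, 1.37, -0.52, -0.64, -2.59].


σ(-2.68) = 1/(1+e^2.68) = 0.0642
σ(1.37) = 1/(1+e^-1.37) = 0.7974
σ(-0.52) = 1/(1+e^0.52) = 0.3729
σ(-0.64) = 1/(1+e^0.64) = 0.3452
σ(-2.59) = 1/(1+e^2.59) = 0.0698
result = [0.0642, 0.7974, 0.3729, 0.3452, 0.0698]

[0.0642, 0.7974, 0.3729, 0.3452, 0.0698]


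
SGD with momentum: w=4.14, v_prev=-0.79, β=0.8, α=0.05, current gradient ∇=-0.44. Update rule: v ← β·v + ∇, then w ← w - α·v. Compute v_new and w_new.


v_new = 0.8·-0.79 - 0.44 = -0.632 - 0.44 = -1.072
w_new = 4.14 - 0.05·-1.072 = 4.14 + 0.0536 = 4.1936

v_new=-1.072, w_new=4.1936


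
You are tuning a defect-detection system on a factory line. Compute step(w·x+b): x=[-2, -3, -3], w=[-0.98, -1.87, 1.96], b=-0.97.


z = (-2)·(-0.98) + (-3)·(-1.87) + (-3)·(1.96) - 0.97
  = 0.72
step(z) = 1 (z≥0)

1


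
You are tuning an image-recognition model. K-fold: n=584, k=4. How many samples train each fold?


Fold size = 584/4 = 146
Training per fold = 584 - 146 = 438

438


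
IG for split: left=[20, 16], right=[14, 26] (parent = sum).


Parent = [34, 42], H_parent = 0.992
H_left = 0.9911 (n=36), H_right = 0.9341 (n=40)
H_children = (36/76)·0.9911 + (40/76)·0.9341 = 0.9611
IG = 0.992 - 0.9611 = 0.0309

0.0309


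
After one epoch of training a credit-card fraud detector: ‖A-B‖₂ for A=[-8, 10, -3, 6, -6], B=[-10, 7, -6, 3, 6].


d = √((-8+ 10)² + (10-7)² + (-3+ 6)² + (6-3)² + (-6-6)²)
  = √(4 + 9 + 9 + 9 + 144)
  = √175 = 13.2288

13.2288


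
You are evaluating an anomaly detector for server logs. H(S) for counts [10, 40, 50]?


Probabilities: [10/100, 40/100, 50/100] ≈ [0.1, 0.4, 0.5]
H = -((10/100)·log₂(10/100) + (40/100)·log₂(40/100) + (50/100)·log₂(50/100))
  = 1.361 bits

1.361 bits


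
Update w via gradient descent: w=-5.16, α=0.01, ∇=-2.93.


w_new = w - α·∇
= -5.16 - 0.01·-2.93
= -5.16 + 0.0293
= -5.1307

-5.1307


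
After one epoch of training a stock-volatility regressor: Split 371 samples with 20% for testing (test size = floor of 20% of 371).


Test = ⌊371·20/100⌋ = 74
Train = 371 - 74 = 297

Train: 297, Test: 74


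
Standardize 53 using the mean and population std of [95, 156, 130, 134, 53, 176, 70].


μ = 116.2857, σ = 41.8252
z = (53 - 116.2857)/41.8252 = -1.5131

-1.5131


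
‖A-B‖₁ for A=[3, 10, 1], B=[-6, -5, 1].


d = |3+ 6| + |10+ 5| + |1-1|
  = 9 + 15 + 0
  = 24

24


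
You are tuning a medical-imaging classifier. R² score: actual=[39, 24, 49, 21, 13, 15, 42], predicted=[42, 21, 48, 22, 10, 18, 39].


ȳ = 29
SS_res = Σ(y-ŷ)² = 47
SS_tot = Σ(y-ȳ)² = 1210
R² = 1 - SS_res/SS_tot = 1 - 0.0388 = 0.9612

0.9612


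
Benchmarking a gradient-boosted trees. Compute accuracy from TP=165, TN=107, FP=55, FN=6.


Accuracy = (TP+TN)/(TP+TN+FP+FN)
= (165+107)/(333)
= 272/333 = 81.68%

81.68%


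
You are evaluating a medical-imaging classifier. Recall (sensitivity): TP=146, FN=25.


Recall = TP/(TP+FN)
= 146/(146+25)
= 146/171 = 85.38%

85.38%


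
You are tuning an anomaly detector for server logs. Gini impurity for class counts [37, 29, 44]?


Probabilities: [37/110, 29/110, 44/110] ≈ [0.3364, 0.2636, 0.4]
Σpᵢ² = (1369 + 841 + 1936)/110² = 4146/12100
Gini = 1 - Σpᵢ² = 1 - 4146/12100 = 0.6574

0.6574


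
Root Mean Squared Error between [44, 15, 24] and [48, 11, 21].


MSE = 41/3 = 13.6667
RMSE = √(41/3) = 3.6968

3.6968


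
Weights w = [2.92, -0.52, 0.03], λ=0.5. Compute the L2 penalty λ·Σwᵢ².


‖w‖₂² = (2.92)² + (-0.52)² + (0.03)²
     = 8.5264 + 0.2704 + 0.0009
     = 8.7977
λ·‖w‖₂² = 0.5·8.7977 = 4.39885

4.39885


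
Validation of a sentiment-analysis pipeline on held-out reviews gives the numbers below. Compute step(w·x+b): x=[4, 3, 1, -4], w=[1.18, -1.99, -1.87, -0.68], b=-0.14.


z = (4)·(1.18) + (3)·(-1.99) + (1)·(-1.87) + (-4)·(-0.68) - 0.14
  = -0.54
step(z) = 0 (z<0)

0


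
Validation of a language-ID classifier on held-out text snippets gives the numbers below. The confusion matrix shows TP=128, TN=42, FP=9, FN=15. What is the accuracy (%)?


Accuracy = (TP+TN)/(TP+TN+FP+FN)
= (128+42)/(194)
= 170/194 = 87.63%

87.63%


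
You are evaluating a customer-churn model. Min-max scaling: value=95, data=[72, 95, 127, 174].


min=72, max=174
(95-72)/(174-72) = 23/102 = 0.2255

0.2255


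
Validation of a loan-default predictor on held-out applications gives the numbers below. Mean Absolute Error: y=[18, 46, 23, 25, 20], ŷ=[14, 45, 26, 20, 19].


Absolute errors: |18-14|=4, |46-45|=1, |23-26|=3, |25-20|=5, |20-19|=1
Sum = 14
MAE = 14/5 = 14/5

14/5


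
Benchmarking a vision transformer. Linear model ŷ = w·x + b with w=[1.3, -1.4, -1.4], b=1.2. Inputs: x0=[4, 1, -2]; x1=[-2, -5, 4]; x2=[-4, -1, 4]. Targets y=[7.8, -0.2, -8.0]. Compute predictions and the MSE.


ŷ0 = (1.3)·(4) + (-1.4)·(1) + (-1.4)·(-2) + 1.2 = 7.8
ŷ1 = (1.3)·(-2) + (-1.4)·(-5) + (-1.4)·(4) + 1.2 = 0.0
ŷ2 = (1.3)·(-4) + (-1.4)·(-1) + (-1.4)·(4) + 1.2 = -8.2
errors² = [0.0, 0.04, 0.04]
MSE = 0.0800/3 = 0.0267

0.0267


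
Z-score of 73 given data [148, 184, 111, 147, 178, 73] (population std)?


μ = 140.1667, σ = 38.3467
z = (73 - 140.1667)/38.3467 = -1.7516

-1.7516


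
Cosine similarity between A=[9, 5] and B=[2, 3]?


A·B = 9·2 + 5·3 = 33
‖A‖ = √106 = 10.2956, ‖B‖ = √13 = 3.6056
cos = 33/(√106·√13) = 33/√1378 = 0.889

0.889


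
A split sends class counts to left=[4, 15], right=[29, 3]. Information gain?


Parent = [33, 18], H_parent = 0.9367
H_left = 0.7425 (n=19), H_right = 0.4489 (n=32)
H_children = (19/51)·0.7425 + (32/51)·0.4489 = 0.5583
IG = 0.9367 - 0.5583 = 0.3784

0.3784


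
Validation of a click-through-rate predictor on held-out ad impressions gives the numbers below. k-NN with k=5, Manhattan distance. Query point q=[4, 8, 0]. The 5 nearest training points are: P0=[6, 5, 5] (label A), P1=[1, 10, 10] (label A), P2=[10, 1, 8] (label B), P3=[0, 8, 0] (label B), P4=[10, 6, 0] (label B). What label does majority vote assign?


d(q,P0) = 10  (label A)
d(q,P1) = 15  (label A)
d(q,P2) = 21  (label B)
d(q,P3) = 4  (label B)
d(q,P4) = 8  (label B)
Votes: A=2, B=3
Majority → B

B


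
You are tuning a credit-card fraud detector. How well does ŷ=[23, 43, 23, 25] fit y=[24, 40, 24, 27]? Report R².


ȳ = 28.75
SS_res = Σ(y-ŷ)² = 15
SS_tot = Σ(y-ȳ)² = 174.75
R² = 1 - SS_res/SS_tot = 1 - 0.0858 = 0.9142

0.9142


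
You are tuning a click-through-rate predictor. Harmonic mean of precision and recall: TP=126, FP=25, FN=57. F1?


Precision = 126/151 = 0.8344
Recall = 126/183 = 0.6885
F1 = 2·P·R/(P+R) = 2·TP/(2·TP+FP+FN) = 252/(252+25+57) = 252/334 = 0.7545

0.7545


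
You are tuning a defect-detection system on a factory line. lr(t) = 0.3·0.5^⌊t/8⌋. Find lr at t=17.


n_drops = ⌊17/8⌋ = 2
lr = 0.3·0.5^2 = 0.3·0.25 = 0.075

0.075


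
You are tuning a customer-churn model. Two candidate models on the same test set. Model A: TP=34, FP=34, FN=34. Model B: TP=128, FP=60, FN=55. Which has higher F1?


Model A: P=34/68=0.5, R=34/68=0.5, F1=2PR/(P+R)=2TP/(2TP+FP+FN)=68/136=0.5
Model B: P=128/188=0.6809, R=128/183=0.6995, F1=2PR/(P+R)=2TP/(2TP+FP+FN)=256/371=0.69
0.5 < 0.69 → Model B

Model B


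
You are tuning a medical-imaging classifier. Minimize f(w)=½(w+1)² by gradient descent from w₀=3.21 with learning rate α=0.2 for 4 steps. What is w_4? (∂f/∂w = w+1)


step 1: grad = 3.21+1 = 4.21; w = 3.21 - 0.2·(4.21) = 2.368
step 2: grad = 2.368+1 = 3.368; w = 2.368 - 0.2·(3.368) = 1.6944
step 3: grad = 1.6944+1 = 2.6944; w = 1.6944 - 0.2·(2.6944) = 1.15552
step 4: grad = 1.15552+1 = 2.15552; w = 1.15552 - 0.2·(2.15552) = 0.724416

0.724416


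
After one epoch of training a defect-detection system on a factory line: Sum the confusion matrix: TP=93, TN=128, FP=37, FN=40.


Total = TP + TN + FP + FN
= 93 + 128 + 37 + 40
= 298
(Predicted positive: 130, predicted negative: 168)

298


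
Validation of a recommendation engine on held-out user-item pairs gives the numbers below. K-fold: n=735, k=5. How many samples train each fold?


Fold size = 735/5 = 147
Training per fold = 735 - 147 = 588

588


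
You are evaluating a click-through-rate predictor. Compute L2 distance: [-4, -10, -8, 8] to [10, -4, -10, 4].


d = √((-4-10)² + (-10+ 4)² + (-8+ 10)² + (8-4)²)
  = √(196 + 36 + 4 + 16)
  = √252 = 15.8745

15.8745


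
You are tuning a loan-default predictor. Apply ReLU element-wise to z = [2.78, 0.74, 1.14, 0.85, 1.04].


ReLU(2.78) = max(0, 2.78) = 2.78
ReLU(0.74) = max(0, 0.74) = 0.74
ReLU(1.14) = max(0, 1.14) = 1.14
ReLU(0.85) = max(0, 0.85) = 0.85
ReLU(1.04) = max(0, 1.04) = 1.04
result = [2.78, 0.74, 1.14, 0.85, 1.04]

[2.78, 0.74, 1.14, 0.85, 1.04]


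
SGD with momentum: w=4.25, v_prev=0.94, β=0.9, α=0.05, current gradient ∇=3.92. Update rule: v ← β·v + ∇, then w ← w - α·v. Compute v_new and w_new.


v_new = 0.9·0.94 + 3.92 = 0.846 + 3.92 = 4.766
w_new = 4.25 - 0.05·4.766 = 4.25 - 0.2383 = 4.0117

v_new=4.766, w_new=4.0117


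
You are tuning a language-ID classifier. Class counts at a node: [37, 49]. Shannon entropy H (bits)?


Probabilities: [37/86, 49/86] ≈ [0.4302, 0.5698]
H = -((37/86)·log₂(37/86) + (49/86)·log₂(49/86))
  = 0.9859 bits

0.9859 bits


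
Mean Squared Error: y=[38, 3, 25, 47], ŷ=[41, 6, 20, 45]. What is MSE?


Squared errors: (38-41)²=9, (3-6)²=9, (25-20)²=25, (47-45)²=4
Sum = 47
MSE = 47/4 = 47/4

47/4


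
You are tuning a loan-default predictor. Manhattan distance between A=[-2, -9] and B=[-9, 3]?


d = |-2+ 9| + |-9-3|
  = 7 + 12
  = 19

19


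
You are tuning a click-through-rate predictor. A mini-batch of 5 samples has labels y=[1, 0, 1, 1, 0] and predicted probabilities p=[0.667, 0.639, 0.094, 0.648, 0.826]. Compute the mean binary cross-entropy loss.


L[0] = -ln(0.667) = 0.405
L[1] = -ln(1-0.639) = -ln(0.361) = 1.0189
L[2] = -ln(0.094) = 2.3645
L[3] = -ln(0.648) = 0.4339
L[4] = -ln(1-0.826) = -ln(0.174) = 1.7487
mean = (0.405 + 1.0189 + 2.3645 + 0.4339 + 1.7487)/5 = 1.1942

1.1942


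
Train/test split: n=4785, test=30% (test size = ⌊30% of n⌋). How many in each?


Test = ⌊4785·30/100⌋ = 1435
Train = 4785 - 1435 = 3350

Train: 3350, Test: 1435


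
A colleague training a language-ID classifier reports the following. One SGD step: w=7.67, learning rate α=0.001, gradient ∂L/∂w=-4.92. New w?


w_new = w - α·∇
= 7.67 - 0.001·-4.92
= 7.67 + 0.00492
= 7.67492

7.67492


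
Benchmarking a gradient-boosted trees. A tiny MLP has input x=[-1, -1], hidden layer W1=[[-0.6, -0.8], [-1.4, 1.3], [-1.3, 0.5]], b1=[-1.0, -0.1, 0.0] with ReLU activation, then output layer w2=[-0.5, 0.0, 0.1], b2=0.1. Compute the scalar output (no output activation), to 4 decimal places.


z1[0] = (-0.6)·(-1) + (-0.8)·(-1) - 1.0 = 0.4
z1[1] = (-1.4)·(-1) + (1.3)·(-1) - 0.1 = 0.0
z1[2] = (-1.3)·(-1) + (0.5)·(-1) + 0.0 = 0.8
h = ReLU(z1) = [0.4, 0.0, 0.8]
output = (-0.5)·(0.4) + (0.0)·(0.0) + (0.1)·(0.8) + 0.1 = -0.02

-0.02


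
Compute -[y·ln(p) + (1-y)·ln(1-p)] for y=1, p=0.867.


BCE = -[y·ln(p) + (1-y)·ln(1-p)]
= -1·ln(0.867) - 0
= -ln(0.867) = 0.1427

0.1427


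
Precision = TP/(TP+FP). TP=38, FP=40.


Precision = TP/(TP+FP)
= 38/(38+40)
= 38/78 = 48.72%

48.72%


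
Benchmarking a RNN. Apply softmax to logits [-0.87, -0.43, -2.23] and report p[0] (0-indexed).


Exponentials: e^-0.87=0.419, e^-0.43=0.6505, e^-2.23=0.1075
Sum = 1.177
Softmax = [0.356, 0.5527, 0.0914]
p[0] = 0.419/1.177 = 0.356

0.356


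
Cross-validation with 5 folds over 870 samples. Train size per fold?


Fold size = 870/5 = 174
Training per fold = 870 - 174 = 696

696


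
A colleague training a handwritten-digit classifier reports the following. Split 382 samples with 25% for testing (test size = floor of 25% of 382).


Test = ⌊382·25/100⌋ = 95
Train = 382 - 95 = 287

Train: 287, Test: 95


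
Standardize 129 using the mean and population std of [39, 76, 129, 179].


μ = 105.75, σ = 53.0253
z = (129 - 105.75)/53.0253 = 0.4385

0.4385


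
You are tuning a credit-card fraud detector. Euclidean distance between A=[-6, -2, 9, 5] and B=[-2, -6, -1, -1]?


d = √((-6+ 2)² + (-2+ 6)² + (9+ 1)² + (5+ 1)²)
  = √(16 + 16 + 100 + 36)
  = √168 = 12.9615

12.9615


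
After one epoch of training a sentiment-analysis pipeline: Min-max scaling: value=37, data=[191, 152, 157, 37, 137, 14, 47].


min=14, max=191
(37-14)/(191-14) = 23/177 = 0.1299

0.1299


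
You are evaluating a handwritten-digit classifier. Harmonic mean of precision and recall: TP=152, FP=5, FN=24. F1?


Precision = 152/157 = 0.9682
Recall = 152/176 = 0.8636
F1 = 2·P·R/(P+R) = 2·TP/(2·TP+FP+FN) = 304/(304+5+24) = 304/333 = 0.9129

0.9129


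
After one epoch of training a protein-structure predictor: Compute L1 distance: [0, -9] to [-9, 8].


d = |0+ 9| + |-9-8|
  = 9 + 17
  = 26

26


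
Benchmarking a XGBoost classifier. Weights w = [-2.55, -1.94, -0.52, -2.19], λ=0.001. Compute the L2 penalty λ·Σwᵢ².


‖w‖₂² = (-2.55)² + (-1.94)² + (-0.52)² + (-2.19)²
     = 6.5025 + 3.7636 + 0.2704 + 4.7961
     = 15.3326
λ·‖w‖₂² = 0.001·15.3326 = 0.015333

0.015333


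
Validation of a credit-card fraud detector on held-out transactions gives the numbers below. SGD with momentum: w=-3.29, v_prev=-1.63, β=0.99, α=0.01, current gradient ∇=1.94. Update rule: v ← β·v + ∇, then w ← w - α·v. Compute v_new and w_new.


v_new = 0.99·-1.63 + 1.94 = -1.6137 + 1.94 = 0.3263
w_new = -3.29 - 0.01·0.3263 = -3.29 - 0.003263 = -3.293263

v_new=0.3263, w_new=-3.293263


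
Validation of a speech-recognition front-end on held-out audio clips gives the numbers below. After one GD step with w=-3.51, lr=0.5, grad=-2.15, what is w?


w_new = w - α·∇
= -3.51 - 0.5·-2.15
= -3.51 + 1.075
= -2.435

-2.435


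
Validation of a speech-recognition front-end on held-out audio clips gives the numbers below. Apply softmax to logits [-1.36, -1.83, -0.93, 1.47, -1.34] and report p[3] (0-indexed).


Exponentials: e^-1.36=0.2567, e^-1.83=0.1604, e^-0.93=0.3946, e^1.47=4.3492, e^-1.34=0.2618
Sum = 5.4227
Softmax = [0.0473, 0.0296, 0.0728, 0.802, 0.0483]
p[3] = 4.3492/5.4227 = 0.802

0.802


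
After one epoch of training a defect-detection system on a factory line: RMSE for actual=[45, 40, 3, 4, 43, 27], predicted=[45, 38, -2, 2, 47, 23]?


MSE = 65/6 = 10.8333
RMSE = √(65/6) = 3.2914

3.2914


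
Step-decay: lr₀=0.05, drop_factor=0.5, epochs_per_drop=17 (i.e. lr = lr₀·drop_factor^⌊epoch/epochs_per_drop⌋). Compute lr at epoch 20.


n_drops = ⌊20/17⌋ = 1
lr = 0.05·0.5^1 = 0.05·0.5 = 0.025

0.025


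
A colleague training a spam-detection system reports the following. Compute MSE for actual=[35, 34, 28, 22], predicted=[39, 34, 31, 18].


Squared errors: (35-39)²=16, (34-34)²=0, (28-31)²=9, (22-18)²=16
Sum = 41
MSE = 41/4 = 41/4

41/4


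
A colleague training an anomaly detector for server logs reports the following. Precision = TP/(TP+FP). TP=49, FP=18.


Precision = TP/(TP+FP)
= 49/(49+18)
= 49/67 = 73.13%

73.13%


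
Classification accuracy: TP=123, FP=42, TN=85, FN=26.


Accuracy = (TP+TN)/(TP+TN+FP+FN)
= (123+85)/(276)
= 208/276 = 75.36%

75.36%


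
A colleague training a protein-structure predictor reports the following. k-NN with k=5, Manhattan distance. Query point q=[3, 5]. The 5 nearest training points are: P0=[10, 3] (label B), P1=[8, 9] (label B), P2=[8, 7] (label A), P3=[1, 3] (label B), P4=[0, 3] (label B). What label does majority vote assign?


d(q,P0) = 9  (label B)
d(q,P1) = 9  (label B)
d(q,P2) = 7  (label A)
d(q,P3) = 4  (label B)
d(q,P4) = 5  (label B)
Votes: A=1, B=4
Majority → B

B


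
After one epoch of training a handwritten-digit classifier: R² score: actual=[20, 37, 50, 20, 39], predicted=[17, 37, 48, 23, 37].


ȳ = 33.2
SS_res = Σ(y-ŷ)² = 26
SS_tot = Σ(y-ȳ)² = 678.8
R² = 1 - SS_res/SS_tot = 1 - 0.0383 = 0.9617

0.9617


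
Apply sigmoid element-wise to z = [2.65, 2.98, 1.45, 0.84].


σ(2.65) = 1/(1+e^-2.65) = 0.934
σ(2.98) = 1/(1+e^-2.98) = 0.9517
σ(1.45) = 1/(1+e^-1.45) = 0.81
σ(0.84) = 1/(1+e^-0.84) = 0.6985
result = [0.934, 0.9517, 0.81, 0.6985]

[0.934, 0.9517, 0.81, 0.6985]


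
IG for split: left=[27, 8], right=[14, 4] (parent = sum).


Parent = [41, 12], H_parent = 0.7717
H_left = 0.7755 (n=35), H_right = 0.7642 (n=18)
H_children = (35/53)·0.7755 + (18/53)·0.7642 = 0.7717
IG = 0.7717 - 0.7717 = 0.0

0.0


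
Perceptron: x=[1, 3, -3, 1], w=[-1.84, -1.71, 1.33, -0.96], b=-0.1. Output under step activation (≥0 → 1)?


z = (1)·(-1.84) + (3)·(-1.71) + (-3)·(1.33) + (1)·(-0.96) - 0.1
  = -12.02
step(z) = 0 (z<0)

0


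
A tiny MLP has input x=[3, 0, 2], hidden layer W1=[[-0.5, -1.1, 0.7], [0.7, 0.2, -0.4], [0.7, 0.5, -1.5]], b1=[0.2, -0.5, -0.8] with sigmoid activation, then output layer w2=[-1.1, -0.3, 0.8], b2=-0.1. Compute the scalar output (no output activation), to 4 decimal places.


z1[0] = (-0.5)·(3) + (-1.1)·(0) + (0.7)·(2) + 0.2 = 0.1
z1[1] = (0.7)·(3) + (0.2)·(0) + (-0.4)·(2) - 0.5 = 0.8
z1[2] = (0.7)·(3) + (0.5)·(0) + (-1.5)·(2) - 0.8 = -1.7
h = sigmoid(z1) = [0.525, 0.69, 0.1545]
output = (-1.1)·(0.525) + (-0.3)·(0.69) + (0.8)·(0.1545) - 0.1 = -0.7609

-0.7609


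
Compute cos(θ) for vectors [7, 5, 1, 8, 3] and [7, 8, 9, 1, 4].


A·B = 7·7 + 5·8 + 1·9 + 8·1 + 3·4 = 118
‖A‖ = √148 = 12.1655, ‖B‖ = √211 = 14.5258
cos = 118/(√148·√211) = 118/√31228 = 0.6677

0.6677


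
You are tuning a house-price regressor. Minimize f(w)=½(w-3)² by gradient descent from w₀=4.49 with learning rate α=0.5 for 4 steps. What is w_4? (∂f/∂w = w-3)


step 1: grad = 4.49-3 = 1.49; w = 4.49 - 0.5·(1.49) = 3.745
step 2: grad = 3.745-3 = 0.745; w = 3.745 - 0.5·(0.745) = 3.3725
step 3: grad = 3.3725-3 = 0.3725; w = 3.3725 - 0.5·(0.3725) = 3.18625
step 4: grad = 3.18625-3 = 0.18625; w = 3.18625 - 0.5·(0.18625) = 3.093125

3.093125


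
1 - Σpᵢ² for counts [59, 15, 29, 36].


Probabilities: [59/139, 15/139, 29/139, 36/139] ≈ [0.4245, 0.1079, 0.2086, 0.259]
Σpᵢ² = (3481 + 225 + 841 + 1296)/139² = 5843/19321
Gini = 1 - Σpᵢ² = 1 - 5843/19321 = 0.6976

0.6976


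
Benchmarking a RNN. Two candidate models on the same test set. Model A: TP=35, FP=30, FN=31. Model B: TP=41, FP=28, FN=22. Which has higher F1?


Model A: P=35/65=0.5385, R=35/66=0.5303, F1=2PR/(P+R)=2TP/(2TP+FP+FN)=70/131=0.5344
Model B: P=41/69=0.5942, R=41/63=0.6508, F1=2PR/(P+R)=2TP/(2TP+FP+FN)=82/132=0.6212
0.5344 < 0.6212 → Model B

Model B


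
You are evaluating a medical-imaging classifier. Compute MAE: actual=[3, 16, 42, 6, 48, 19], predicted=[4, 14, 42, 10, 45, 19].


Absolute errors: |3-4|=1, |16-14|=2, |42-42|=0, |6-10|=4, |48-45|=3, |19-19|=0
Sum = 10
MAE = 10/6 = 5/3

5/3


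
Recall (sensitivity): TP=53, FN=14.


Recall = TP/(TP+FN)
= 53/(53+14)
= 53/67 = 79.1%

79.1%


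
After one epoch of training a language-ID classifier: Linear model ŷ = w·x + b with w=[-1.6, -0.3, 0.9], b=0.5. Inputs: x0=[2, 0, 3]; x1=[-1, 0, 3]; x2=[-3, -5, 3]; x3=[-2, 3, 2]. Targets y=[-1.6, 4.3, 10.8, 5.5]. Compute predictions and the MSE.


ŷ0 = (-1.6)·(2) + (-0.3)·(0) + (0.9)·(3) + 0.5 = 0.0
ŷ1 = (-1.6)·(-1) + (-0.3)·(0) + (0.9)·(3) + 0.5 = 4.8
ŷ2 = (-1.6)·(-3) + (-0.3)·(-5) + (0.9)·(3) + 0.5 = 9.5
ŷ3 = (-1.6)·(-2) + (-0.3)·(3) + (0.9)·(2) + 0.5 = 4.6
errors² = [2.56, 0.25, 1.69, 0.81]
MSE = 5.3100/4 = 1.3275

1.3275


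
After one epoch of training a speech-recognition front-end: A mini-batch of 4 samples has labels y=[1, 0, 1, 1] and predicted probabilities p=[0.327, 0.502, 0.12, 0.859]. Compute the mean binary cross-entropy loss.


L[0] = -ln(0.327) = 1.1178
L[1] = -ln(1-0.502) = -ln(0.498) = 0.6972
L[2] = -ln(0.12) = 2.1203
L[3] = -ln(0.859) = 0.152
mean = (1.1178 + 0.6972 + 2.1203 + 0.152)/4 = 1.0218

1.0218


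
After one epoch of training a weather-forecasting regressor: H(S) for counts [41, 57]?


Probabilities: [41/98, 57/98] ≈ [0.4184, 0.5816]
H = -((41/98)·log₂(41/98) + (57/98)·log₂(57/98))
  = 0.9807 bits

0.9807 bits


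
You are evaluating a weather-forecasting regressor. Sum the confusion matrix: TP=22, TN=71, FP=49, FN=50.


Total = TP + TN + FP + FN
= 22 + 71 + 49 + 50
= 192
(Predicted positive: 71, predicted negative: 121)

192


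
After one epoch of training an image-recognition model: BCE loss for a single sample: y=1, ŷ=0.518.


BCE = -[y·ln(p) + (1-y)·ln(1-p)]
= -1·ln(0.518) - 0
= -ln(0.518) = 0.6578

0.6578


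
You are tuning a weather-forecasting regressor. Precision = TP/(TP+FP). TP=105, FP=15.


Precision = TP/(TP+FP)
= 105/(105+15)
= 105/120 = 87.5%

87.5%


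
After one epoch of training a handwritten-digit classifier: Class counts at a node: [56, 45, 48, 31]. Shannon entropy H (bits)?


Probabilities: [56/180, 45/180, 48/180, 31/180] ≈ [0.3111, 0.25, 0.2667, 0.1722]
H = -((56/180)·log₂(56/180) + (45/180)·log₂(45/180) + (48/180)·log₂(48/180) + (31/180)·log₂(31/180))
  = 1.9696 bits

1.9696 bits


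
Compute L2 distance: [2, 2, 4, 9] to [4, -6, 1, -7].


d = √((2-4)² + (2+ 6)² + (4-1)² + (9+ 7)²)
  = √(4 + 64 + 9 + 256)
  = √333 = 18.2483

18.2483


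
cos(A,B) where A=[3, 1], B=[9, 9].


A·B = 3·9 + 1·9 = 36
‖A‖ = √10 = 3.1623, ‖B‖ = √162 = 12.7279
cos = 36/(√10·√162) = 36/√1620 = 0.8944

0.8944


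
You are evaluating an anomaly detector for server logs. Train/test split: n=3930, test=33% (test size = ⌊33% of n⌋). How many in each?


Test = ⌊3930·33/100⌋ = 1296
Train = 3930 - 1296 = 2634

Train: 2634, Test: 1296


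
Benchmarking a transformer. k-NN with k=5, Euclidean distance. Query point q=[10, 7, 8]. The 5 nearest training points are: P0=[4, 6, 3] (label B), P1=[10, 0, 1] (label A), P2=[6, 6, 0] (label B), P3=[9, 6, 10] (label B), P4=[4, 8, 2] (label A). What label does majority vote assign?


d(q,P0) = 7.874  (label B)
d(q,P1) = 9.8995  (label A)
d(q,P2) = 9.0  (label B)
d(q,P3) = 2.4495  (label B)
d(q,P4) = 8.544  (label A)
Votes: A=2, B=3
Majority → B

B


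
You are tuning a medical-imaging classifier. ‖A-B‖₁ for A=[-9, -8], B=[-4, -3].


d = |-9+ 4| + |-8+ 3|
  = 5 + 5
  = 10

10


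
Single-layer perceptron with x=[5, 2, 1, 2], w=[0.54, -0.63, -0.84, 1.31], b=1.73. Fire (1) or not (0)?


z = (5)·(0.54) + (2)·(-0.63) + (1)·(-0.84) + (2)·(1.31) + 1.73
  = 4.95
step(z) = 1 (z≥0)

1


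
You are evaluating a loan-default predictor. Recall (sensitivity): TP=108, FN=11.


Recall = TP/(TP+FN)
= 108/(108+11)
= 108/119 = 90.76%

90.76%


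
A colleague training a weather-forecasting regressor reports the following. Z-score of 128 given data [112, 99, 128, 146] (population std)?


μ = 121.25, σ = 17.5979
z = (128 - 121.25)/17.5979 = 0.3836

0.3836


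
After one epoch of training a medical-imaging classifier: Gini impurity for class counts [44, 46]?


Probabilities: [44/90, 46/90] ≈ [0.4889, 0.5111]
Σpᵢ² = (1936 + 2116)/90² = 4052/8100
Gini = 1 - Σpᵢ² = 1 - 4052/8100 = 0.4998

0.4998


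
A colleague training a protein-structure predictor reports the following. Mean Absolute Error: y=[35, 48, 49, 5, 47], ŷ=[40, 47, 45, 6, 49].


Absolute errors: |35-40|=5, |48-47|=1, |49-45|=4, |5-6|=1, |47-49|=2
Sum = 13
MAE = 13/5 = 13/5

13/5


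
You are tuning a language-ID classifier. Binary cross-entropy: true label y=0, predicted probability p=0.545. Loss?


BCE = -[y·ln(p) + (1-y)·ln(1-p)]
= -0 - 1·ln(1-0.545)
= -ln(0.455) = 0.7875

0.7875


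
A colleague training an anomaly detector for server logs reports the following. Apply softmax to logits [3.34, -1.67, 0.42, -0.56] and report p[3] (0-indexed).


Exponentials: e^3.34=28.2191, e^-1.67=0.1882, e^0.42=1.522, e^-0.56=0.5712
Sum = 30.5005
Softmax = [0.9252, 0.0062, 0.0499, 0.0187]
p[3] = 0.5712/30.5005 = 0.0187

0.0187


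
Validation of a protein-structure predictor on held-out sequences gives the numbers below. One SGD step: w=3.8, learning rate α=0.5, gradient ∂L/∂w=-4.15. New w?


w_new = w - α·∇
= 3.8 - 0.5·-4.15
= 3.8 + 2.075
= 5.875

5.875


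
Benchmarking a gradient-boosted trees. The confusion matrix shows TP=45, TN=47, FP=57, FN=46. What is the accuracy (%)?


Accuracy = (TP+TN)/(TP+TN+FP+FN)
= (45+47)/(195)
= 92/195 = 47.18%

47.18%


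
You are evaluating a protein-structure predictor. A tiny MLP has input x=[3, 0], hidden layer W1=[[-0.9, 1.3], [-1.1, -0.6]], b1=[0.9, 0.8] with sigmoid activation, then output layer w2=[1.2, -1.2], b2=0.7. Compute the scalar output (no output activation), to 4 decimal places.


z1[0] = (-0.9)·(3) + (1.3)·(0) + 0.9 = -1.8
z1[1] = (-1.1)·(3) + (-0.6)·(0) + 0.8 = -2.5
h = sigmoid(z1) = [0.1419, 0.0759]
output = (1.2)·(0.1419) + (-1.2)·(0.0759) + 0.7 = 0.7792

0.7792
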